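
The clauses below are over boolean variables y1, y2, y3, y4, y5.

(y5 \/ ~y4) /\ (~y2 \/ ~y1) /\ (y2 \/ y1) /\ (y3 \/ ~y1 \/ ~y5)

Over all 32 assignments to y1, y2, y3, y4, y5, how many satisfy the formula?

Split on y1, then y2.
  y1=T, y2=T: a clause becomes empty — 0.
  y1=T, y2=F: remaining (y3,y4,y5) ∈ {(F,F,F); (T,F,F); (T,F,T); (T,T,T)} — 4.
  y1=F, y2=T: y3 free; 3 ways for (y4,y5) × 2^1 = 6.
  y1=F, y2=F: a clause becomes empty — 0.
Total: 0 + 4 + 6 + 0 = 10.

10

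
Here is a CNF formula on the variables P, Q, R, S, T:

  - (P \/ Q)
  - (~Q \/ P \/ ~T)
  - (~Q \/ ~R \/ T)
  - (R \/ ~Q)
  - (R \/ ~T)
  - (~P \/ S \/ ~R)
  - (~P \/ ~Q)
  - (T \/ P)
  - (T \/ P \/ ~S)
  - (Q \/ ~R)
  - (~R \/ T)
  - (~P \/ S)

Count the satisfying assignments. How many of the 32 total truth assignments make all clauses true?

1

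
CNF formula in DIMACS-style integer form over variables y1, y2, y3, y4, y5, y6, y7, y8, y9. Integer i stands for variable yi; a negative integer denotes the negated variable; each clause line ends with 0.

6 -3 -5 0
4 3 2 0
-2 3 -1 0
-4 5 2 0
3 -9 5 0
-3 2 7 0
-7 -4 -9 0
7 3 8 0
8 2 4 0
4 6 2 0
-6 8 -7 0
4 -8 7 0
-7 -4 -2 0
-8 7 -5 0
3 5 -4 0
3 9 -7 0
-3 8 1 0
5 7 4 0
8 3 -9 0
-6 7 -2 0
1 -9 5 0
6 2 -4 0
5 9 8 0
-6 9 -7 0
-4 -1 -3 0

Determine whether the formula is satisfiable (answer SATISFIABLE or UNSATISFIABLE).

SATISFIABLE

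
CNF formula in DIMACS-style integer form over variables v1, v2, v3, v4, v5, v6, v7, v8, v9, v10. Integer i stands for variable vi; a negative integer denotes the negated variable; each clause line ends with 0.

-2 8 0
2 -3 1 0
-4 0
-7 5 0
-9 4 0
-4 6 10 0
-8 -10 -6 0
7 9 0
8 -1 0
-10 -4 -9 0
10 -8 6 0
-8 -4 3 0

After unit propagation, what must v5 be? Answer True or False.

(~v4) stands alone — v4 = False.
(~v9 | v4) with v4 = False leaves only ~v9, so v9 = False.
(v7 | v9) with v9 = False leaves only v7, so v7 = True.
(~v7 | v5) with v7 = True leaves only v5, so v5 = True.

True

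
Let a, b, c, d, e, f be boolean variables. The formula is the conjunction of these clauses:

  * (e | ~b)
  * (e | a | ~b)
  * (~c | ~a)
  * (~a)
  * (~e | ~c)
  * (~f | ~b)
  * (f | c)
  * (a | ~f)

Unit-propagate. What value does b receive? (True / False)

False

Unit clause (~a) sets a = False.
From (a | ~f) and a = False: f = False.
From (f | c) and f = False: c = True.
In (~e | ~c), ~c is now false; ~e must hold, so e = False.
(~b | e): since e = False, the clause reduces to (~b). b = False.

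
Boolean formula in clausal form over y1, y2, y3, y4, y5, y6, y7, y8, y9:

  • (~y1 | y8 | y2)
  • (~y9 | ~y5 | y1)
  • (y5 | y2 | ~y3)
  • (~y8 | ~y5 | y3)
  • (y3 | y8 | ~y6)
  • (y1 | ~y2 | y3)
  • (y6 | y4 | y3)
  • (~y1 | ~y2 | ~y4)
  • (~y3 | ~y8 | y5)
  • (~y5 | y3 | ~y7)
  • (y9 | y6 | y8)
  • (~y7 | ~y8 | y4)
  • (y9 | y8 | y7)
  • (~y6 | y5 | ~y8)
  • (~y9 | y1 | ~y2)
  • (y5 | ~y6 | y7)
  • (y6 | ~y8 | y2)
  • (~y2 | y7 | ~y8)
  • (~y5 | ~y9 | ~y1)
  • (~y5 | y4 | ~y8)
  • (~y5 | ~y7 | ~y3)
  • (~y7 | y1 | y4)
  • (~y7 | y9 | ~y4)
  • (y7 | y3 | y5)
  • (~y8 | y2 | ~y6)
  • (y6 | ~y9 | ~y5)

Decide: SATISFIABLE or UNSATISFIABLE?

SATISFIABLE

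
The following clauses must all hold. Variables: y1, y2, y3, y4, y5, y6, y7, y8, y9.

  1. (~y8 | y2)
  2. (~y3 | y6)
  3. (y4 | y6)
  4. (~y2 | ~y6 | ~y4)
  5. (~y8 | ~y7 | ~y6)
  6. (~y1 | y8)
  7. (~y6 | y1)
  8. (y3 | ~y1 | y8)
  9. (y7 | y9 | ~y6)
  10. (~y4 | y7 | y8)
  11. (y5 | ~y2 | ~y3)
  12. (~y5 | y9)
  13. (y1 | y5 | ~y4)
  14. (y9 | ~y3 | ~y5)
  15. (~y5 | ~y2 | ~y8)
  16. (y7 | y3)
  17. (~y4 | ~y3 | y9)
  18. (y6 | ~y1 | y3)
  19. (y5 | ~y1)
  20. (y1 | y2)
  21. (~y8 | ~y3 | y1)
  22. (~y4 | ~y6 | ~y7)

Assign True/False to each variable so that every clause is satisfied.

y1=False, y2=True, y3=False, y4=True, y5=True, y6=False, y7=True, y8=False, y9=True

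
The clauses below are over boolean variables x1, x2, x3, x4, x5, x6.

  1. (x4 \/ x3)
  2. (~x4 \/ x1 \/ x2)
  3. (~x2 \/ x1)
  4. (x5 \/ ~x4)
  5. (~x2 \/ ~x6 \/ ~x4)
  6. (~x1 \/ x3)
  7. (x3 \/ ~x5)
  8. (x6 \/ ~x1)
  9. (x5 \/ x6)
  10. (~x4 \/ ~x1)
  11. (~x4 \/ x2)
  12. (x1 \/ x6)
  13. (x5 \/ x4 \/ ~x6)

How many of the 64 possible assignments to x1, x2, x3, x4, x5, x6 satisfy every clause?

Satisfying assignments:
  x1=F x2=F x3=T x4=F x5=T x6=T
  x1=T x2=F x3=T x4=F x5=T x6=T
  x1=T x2=T x3=T x4=F x5=T x6=T
Count: 3.

3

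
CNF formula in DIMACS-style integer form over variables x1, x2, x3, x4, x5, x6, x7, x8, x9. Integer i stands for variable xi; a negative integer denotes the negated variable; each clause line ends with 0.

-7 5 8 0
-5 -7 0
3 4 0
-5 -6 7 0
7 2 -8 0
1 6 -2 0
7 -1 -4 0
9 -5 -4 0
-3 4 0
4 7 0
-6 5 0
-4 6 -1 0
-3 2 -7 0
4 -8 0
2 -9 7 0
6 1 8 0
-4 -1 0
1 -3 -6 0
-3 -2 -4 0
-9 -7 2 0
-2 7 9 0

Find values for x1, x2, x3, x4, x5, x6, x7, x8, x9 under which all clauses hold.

x1 = False  x2 = False  x3 = False  x4 = True  x5 = False  x6 = False  x7 = True  x8 = True  x9 = False

Try x1 = False.
For the remaining variables, x2 = False, x3 = False, x4 = True, x5 = False, x6 = False, x7 = True, x8 = True, x9 = False works.
Every clause has at least one true literal under this assignment.
Check each clause:
  1. {x5, x8, ¬x7} — x8 is true.
  2. {¬x7, ¬x5} — ¬x5 is true.
  3. {x3, x4} — x4 is true.
  4. {¬x5, ¬x6, x7} — ¬x6 is true.
  5. {x2, ¬x8, x7} — x7 is true.
  6. {¬x2, x6, x1} — ¬x2 is true.
  7. {¬x1, ¬x4, x7} — ¬x1 is true.
  8. {¬x5, ¬x4, x9} — ¬x5 is true.
  9. {¬x3, x4} — x4 is true.
  10. {x4, x7} — x4 is true.
  11. {¬x6, x5} — ¬x6 is true.
  12. {¬x4, x6, ¬x1} — ¬x1 is true.
  13. {¬x7, ¬x3, x2} — ¬x3 is true.
  14. {x4, ¬x8} — x4 is true.
  15. {¬x9, x2, x7} — x7 is true.
  16. {x1, x6, x8} — x8 is true.
  17. {¬x1, ¬x4} — ¬x1 is true.
  18. {¬x6, ¬x3, x1} — ¬x6 is true.
  19. {¬x3, ¬x4, ¬x2} — ¬x3 is true.
  20. {x2, ¬x9, ¬x7} — ¬x9 is true.
  21. {x7, x9, ¬x2} — ¬x2 is true.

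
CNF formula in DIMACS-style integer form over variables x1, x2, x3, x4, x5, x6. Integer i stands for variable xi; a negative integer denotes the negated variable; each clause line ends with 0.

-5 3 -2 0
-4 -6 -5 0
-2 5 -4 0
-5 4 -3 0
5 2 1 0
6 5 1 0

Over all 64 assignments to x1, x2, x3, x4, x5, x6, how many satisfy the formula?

24

Split on x5, then x2.
  x5=1, x2=1: remaining (x1,x3,x4,x6) ∈ {(0,1,1,0); (1,1,1,0)} — 2.
  x5=1, x2=0: x1 free; 4 ways for (x3,x4,x6) × 2^1 = 8.
  x5=0, x2=1: x3 free; 3 ways for (x1,x4,x6) × 2^1 = 6.
  x5=0, x2=0: forces x1=1; x3, x4, x6 free → 2^3 = 8.
Total: 2 + 8 + 6 + 8 = 24.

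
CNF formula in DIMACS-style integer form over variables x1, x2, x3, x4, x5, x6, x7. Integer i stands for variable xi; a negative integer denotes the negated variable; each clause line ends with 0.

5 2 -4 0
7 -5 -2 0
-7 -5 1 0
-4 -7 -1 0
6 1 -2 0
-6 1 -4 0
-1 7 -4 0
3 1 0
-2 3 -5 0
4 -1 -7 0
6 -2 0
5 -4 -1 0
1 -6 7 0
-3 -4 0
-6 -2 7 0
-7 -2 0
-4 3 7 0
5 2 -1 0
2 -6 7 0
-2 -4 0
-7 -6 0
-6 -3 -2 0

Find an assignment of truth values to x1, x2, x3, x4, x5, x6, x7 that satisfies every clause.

x1=False, x2=False, x3=True, x4=False, x5=True, x6=False, x7=False

Set x1 = False and propagate.
  then x3 is forced to True.
  then x4 is forced to False.
Try x2 = False.
Try x5 = True.
  then x7 is forced to False.
  then x6 is forced to False.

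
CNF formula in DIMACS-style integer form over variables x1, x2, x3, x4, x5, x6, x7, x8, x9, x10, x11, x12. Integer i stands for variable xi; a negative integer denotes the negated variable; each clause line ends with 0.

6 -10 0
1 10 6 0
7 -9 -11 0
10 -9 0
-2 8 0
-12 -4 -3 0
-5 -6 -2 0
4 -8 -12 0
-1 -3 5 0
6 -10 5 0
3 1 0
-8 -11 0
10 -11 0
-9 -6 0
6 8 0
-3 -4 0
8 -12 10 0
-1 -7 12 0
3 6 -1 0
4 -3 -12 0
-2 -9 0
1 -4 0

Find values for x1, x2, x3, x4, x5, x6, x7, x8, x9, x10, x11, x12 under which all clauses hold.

x1 = False, x2 = False, x3 = True, x4 = False, x5 = True, x6 = True, x7 = False, x8 = False, x9 = False, x10 = False, x11 = False, x12 = False

Check each clause:
  1. (~x10 | x6) — ~x10 is true.
  2. (x1 | x10 | x6) — x6 is true.
  3. (~x9 | x7 | ~x11) — ~x9 is true.
  4. (~x9 | x10) — ~x9 is true.
  5. (x8 | ~x2) — ~x2 is true.
  6. (~x3 | ~x12 | ~x4) — ~x12 is true.
  7. (~x5 | ~x2 | ~x6) — ~x2 is true.
  8. (~x12 | ~x8 | x4) — ~x8 is true.
  9. (x5 | ~x3 | ~x1) — x5 is true.
  10. (x6 | x5 | ~x10) — x5 is true.
  11. (x3 | x1) — x3 is true.
  12. (~x8 | ~x11) — ~x8 is true.
  13. (~x11 | x10) — ~x11 is true.
  14. (~x9 | ~x6) — ~x9 is true.
  15. (x8 | x6) — x6 is true.
  16. (~x4 | ~x3) — ~x4 is true.
  17. (x8 | ~x12 | x10) — ~x12 is true.
  18. (~x1 | ~x7 | x12) — ~x7 is true.
  19. (x6 | ~x1 | x3) — x3 is true.
  20. (~x12 | ~x3 | x4) — ~x12 is true.
  21. (~x9 | ~x2) — ~x2 is true.
  22. (~x4 | x1) — ~x4 is true.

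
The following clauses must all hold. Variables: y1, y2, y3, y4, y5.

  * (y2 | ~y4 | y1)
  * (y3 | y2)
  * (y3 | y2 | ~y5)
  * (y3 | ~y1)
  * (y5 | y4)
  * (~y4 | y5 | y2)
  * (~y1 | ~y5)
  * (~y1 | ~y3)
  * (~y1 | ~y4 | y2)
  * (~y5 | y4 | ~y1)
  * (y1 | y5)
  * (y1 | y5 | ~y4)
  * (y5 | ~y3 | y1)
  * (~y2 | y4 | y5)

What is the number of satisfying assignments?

The models are:
  y1=F y2=F y3=T y4=F y5=T
  y1=F y2=T y3=F y4=F y5=T
  y1=F y2=T y3=F y4=T y5=T
  y1=F y2=T y3=T y4=F y5=T
  y1=F y2=T y3=T y4=T y5=T
That's 5 in total.

5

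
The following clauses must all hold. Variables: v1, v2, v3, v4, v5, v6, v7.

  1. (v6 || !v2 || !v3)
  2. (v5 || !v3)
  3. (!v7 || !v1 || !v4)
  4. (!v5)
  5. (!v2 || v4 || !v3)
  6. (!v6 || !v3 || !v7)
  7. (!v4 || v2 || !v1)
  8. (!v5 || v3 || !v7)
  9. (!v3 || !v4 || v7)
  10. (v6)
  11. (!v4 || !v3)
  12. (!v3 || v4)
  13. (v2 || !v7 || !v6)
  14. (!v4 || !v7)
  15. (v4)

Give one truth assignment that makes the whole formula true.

v1 = F, v2 = T, v3 = F, v4 = T, v5 = F, v6 = T, v7 = F

(!v5) is a unit clause, so v5 = False.
(!v3) is a unit clause, so v3 = False.
Unit propagation: (v6) forces v6 = True.
Unit propagation: (v4) forces v4 = True.
The clause (!v7) is unit: v7 must be False.
Pure literal: v1 appears only negated; assign v1 = False.
Pure literal: v2 appears only positively; assign v2 = True.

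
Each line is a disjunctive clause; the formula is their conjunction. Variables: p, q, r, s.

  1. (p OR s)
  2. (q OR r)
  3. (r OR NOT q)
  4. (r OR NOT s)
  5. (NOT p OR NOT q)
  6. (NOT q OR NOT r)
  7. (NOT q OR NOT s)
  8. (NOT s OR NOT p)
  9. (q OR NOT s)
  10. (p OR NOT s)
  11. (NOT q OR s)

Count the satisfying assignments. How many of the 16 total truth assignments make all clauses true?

The models are:
  p=T q=F r=T s=F
That's 1 in total.

1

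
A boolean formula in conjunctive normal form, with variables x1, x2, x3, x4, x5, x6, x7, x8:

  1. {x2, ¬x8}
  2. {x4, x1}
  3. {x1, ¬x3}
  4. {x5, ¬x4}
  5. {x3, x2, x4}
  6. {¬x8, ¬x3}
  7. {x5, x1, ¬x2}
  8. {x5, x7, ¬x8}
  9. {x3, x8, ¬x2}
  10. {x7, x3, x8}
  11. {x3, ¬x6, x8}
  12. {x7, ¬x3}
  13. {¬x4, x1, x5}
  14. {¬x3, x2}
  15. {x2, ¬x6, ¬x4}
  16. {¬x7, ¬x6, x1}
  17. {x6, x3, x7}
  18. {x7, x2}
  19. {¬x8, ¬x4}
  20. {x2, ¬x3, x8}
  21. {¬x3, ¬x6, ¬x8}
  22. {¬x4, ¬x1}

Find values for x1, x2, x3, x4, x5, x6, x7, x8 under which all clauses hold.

x1 = T, x2 = T, x3 = T, x4 = F, x5 = F, x6 = T, x7 = T, x8 = F

Check each clause:
  1. {x2, ¬x8} — ¬x8 is true.
  2. {x4, x1} — x1 is true.
  3. {x1, ¬x3} — x1 is true.
  4. {x5, ¬x4} — ¬x4 is true.
  5. {x2, x3, x4} — x2 is true.
  6. {¬x3, ¬x8} — ¬x8 is true.
  7. {x5, ¬x2, x1} — x1 is true.
  8. {x7, x5, ¬x8} — ¬x8 is true.
  9. {x8, x3, ¬x2} — x3 is true.
  10. {x7, x8, x3} — x3 is true.
  11. {x8, x3, ¬x6} — x3 is true.
  12. {x7, ¬x3} — x7 is true.
  13. {x5, ¬x4, x1} — x1 is true.
  14. {¬x3, x2} — x2 is true.
  15. {¬x6, ¬x4, x2} — x2 is true.
  16. {¬x7, x1, ¬x6} — x1 is true.
  17. {x3, x7, x6} — x3 is true.
  18. {x7, x2} — x2 is true.
  19. {¬x8, ¬x4} — ¬x8 is true.
  20. {x8, x2, ¬x3} — x2 is true.
  21. {¬x6, ¬x3, ¬x8} — ¬x8 is true.
  22. {¬x1, ¬x4} — ¬x4 is true.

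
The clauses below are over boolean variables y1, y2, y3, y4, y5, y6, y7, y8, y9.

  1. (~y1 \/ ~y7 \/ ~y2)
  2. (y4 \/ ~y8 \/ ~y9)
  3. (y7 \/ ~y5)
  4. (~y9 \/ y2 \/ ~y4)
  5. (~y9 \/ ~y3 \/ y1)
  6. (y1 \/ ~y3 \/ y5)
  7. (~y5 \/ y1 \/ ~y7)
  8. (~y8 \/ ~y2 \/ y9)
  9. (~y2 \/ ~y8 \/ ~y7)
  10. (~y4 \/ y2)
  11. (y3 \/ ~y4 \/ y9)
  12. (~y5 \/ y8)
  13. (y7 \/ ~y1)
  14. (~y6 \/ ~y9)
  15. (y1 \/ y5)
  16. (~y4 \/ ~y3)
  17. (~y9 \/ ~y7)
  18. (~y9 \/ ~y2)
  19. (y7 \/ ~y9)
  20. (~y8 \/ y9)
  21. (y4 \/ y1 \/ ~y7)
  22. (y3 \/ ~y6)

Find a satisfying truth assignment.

y1=T, y2=F, y3=T, y4=F, y5=F, y6=T, y7=T, y8=F, y9=F

Branch on y1: take y1 = True.
  then y7 is forced to True.
  then y2 is forced to False.
  then y4 is forced to False.
  then y9 is forced to False.
  then y8 is forced to False.
  then y5 is forced to False.
Set y3 = True and propagate.
y6 is now unconstrained; take y6 = True.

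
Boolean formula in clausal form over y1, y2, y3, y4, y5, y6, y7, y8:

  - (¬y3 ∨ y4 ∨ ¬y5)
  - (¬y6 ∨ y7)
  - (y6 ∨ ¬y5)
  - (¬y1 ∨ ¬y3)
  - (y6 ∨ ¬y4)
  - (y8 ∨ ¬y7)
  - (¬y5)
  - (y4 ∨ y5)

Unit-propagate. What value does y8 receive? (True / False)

True

Unit clause (¬y5) sets y5 = False.
From (y5 ∨ y4) and y5 = False: y4 = True.
(¬y4 ∨ y6) with y4 = True leaves only y6, so y6 = True.
From (¬y6 ∨ y7) and y6 = True: y7 = True.
In (y8 ∨ ¬y7), ¬y7 is now false; y8 must hold, so y8 = True.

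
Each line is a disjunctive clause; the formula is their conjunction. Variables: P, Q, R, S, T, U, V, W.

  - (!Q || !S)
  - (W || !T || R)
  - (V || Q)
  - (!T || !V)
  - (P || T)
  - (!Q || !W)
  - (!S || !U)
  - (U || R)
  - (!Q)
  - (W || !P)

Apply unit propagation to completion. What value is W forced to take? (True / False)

True

(!Q) stands alone — Q = False.
(V || Q): since Q = False, the clause reduces to (V). V = True.
In (!V || !T), !V is now false; !T must hold, so T = False.
In (T || P), T is now false; P must hold, so P = True.
In (W || !P), !P is now false; W must hold, so W = True.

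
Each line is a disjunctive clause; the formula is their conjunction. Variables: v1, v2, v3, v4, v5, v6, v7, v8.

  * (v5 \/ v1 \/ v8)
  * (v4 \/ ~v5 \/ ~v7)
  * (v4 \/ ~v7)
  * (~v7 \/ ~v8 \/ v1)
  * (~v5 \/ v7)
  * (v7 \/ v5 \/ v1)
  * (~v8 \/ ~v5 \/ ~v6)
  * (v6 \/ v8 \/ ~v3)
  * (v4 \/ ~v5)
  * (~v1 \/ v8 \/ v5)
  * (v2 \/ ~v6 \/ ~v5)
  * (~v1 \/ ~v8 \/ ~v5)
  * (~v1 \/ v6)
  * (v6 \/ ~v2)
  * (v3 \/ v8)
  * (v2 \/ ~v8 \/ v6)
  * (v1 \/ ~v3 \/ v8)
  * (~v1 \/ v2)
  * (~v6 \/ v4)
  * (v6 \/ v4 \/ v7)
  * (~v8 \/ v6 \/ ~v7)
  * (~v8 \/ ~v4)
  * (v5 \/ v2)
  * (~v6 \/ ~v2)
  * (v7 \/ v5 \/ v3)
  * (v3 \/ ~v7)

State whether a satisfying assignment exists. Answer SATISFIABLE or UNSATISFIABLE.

v5 = True:
  propagation gives v7=True, v4=True, v8=False, v3=True; an empty clause results — contradiction.
v5 = False:
  propagation gives v2=True, v6=True; an empty clause results — contradiction.
Every branch closes, so no satisfying assignment exists.

UNSATISFIABLE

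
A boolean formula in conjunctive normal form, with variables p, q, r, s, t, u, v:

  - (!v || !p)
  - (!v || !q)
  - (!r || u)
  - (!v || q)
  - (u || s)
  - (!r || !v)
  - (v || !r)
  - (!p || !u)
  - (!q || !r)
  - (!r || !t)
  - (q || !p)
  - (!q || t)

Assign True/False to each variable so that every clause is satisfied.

p occurs only negated in the remaining clauses — set p = False.
Pure literal: r appears only negated; assign r = False.
Set q = False and propagate.
  then v is forced to False.
For the remaining variables, s = False, t = False, u = True works.
Every clause has at least one true literal under this assignment.

p=0, q=0, r=0, s=0, t=0, u=1, v=0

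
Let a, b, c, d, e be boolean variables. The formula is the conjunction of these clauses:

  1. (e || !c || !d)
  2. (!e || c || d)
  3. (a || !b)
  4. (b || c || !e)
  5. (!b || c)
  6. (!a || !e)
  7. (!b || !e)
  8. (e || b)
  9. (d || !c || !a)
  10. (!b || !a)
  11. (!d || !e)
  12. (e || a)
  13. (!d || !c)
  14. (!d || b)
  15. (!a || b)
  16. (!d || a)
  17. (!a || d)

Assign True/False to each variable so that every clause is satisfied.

a=False, b=False, c=True, d=False, e=True

Set a = False and propagate.
  then b is forced to False.
  then e is forced to True.
  then c is forced to True.
  then d is forced to False.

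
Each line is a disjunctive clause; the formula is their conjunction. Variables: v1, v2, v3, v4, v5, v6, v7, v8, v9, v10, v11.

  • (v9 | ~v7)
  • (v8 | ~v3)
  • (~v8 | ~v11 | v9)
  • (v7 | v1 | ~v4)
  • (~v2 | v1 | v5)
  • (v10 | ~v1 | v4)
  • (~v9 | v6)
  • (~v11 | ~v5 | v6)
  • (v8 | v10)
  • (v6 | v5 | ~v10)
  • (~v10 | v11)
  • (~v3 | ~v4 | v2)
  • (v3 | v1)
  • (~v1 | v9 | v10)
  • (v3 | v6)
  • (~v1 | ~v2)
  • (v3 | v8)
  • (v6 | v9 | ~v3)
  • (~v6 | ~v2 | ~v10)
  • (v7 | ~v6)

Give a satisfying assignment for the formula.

v1 = T, v2 = F, v3 = F, v4 = T, v5 = T, v6 = T, v7 = T, v8 = T, v9 = T, v10 = F, v11 = T

Check each clause:
  1. (~v7 | v9) — v9 is true.
  2. (~v3 | v8) — v8 is true.
  3. (v9 | ~v8 | ~v11) — v9 is true.
  4. (v7 | v1 | ~v4) — v1 is true.
  5. (v5 | ~v2 | v1) — v1 is true.
  6. (v4 | ~v1 | v10) — v4 is true.
  7. (v6 | ~v9) — v6 is true.
  8. (v6 | ~v5 | ~v11) — v6 is true.
  9. (v10 | v8) — v8 is true.
  10. (~v10 | v6 | v5) — v5 is true.
  11. (~v10 | v11) — v11 is true.
  12. (~v3 | v2 | ~v4) — ~v3 is true.
  13. (v3 | v1) — v1 is true.
  14. (v10 | v9 | ~v1) — v9 is true.
  15. (v6 | v3) — v6 is true.
  16. (~v1 | ~v2) — ~v2 is true.
  17. (v3 | v8) — v8 is true.
  18. (v6 | ~v3 | v9) — v9 is true.
  19. (~v6 | ~v10 | ~v2) — ~v2 is true.
  20. (~v6 | v7) — v7 is true.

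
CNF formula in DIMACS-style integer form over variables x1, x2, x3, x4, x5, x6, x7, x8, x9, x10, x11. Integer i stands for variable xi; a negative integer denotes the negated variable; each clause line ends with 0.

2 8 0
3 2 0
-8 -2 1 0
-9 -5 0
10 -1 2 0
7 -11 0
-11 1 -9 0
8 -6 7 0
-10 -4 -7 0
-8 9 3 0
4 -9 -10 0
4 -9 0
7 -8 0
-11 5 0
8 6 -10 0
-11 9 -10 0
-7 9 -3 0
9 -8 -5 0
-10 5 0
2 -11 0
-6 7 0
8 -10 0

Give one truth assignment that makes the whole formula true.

x1=T, x2=T, x3=F, x4=T, x5=T, x6=F, x7=T, x8=F, x9=F, x10=F, x11=F

Pure literal: x11 appears only negated; assign x11 = False.
Set x1 = True and propagate.
For the remaining variables, x2 = True, x3 = False, x4 = True, x5 = True, x6 = False, x7 = True, x8 = False, x9 = False, x10 = False works.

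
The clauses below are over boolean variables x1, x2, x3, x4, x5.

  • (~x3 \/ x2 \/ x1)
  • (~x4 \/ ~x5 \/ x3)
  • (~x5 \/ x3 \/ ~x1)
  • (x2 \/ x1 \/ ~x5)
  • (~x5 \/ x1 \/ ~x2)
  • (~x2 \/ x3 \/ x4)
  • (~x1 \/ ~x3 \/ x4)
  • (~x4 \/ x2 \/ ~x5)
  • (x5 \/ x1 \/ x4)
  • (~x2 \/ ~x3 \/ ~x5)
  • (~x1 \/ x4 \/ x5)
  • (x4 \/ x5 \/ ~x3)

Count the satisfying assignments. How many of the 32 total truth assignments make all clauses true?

Satisfying assignments:
  x1=0 x2=0 x3=0 x4=1 x5=0
  x1=0 x2=1 x3=0 x4=1 x5=0
  x1=0 x2=1 x3=1 x4=1 x5=0
  x1=1 x2=0 x3=0 x4=1 x5=0
  x1=1 x2=0 x3=1 x4=1 x5=0
  x1=1 x2=1 x3=0 x4=1 x5=0
  x1=1 x2=1 x3=1 x4=1 x5=0
That's 7 in total.

7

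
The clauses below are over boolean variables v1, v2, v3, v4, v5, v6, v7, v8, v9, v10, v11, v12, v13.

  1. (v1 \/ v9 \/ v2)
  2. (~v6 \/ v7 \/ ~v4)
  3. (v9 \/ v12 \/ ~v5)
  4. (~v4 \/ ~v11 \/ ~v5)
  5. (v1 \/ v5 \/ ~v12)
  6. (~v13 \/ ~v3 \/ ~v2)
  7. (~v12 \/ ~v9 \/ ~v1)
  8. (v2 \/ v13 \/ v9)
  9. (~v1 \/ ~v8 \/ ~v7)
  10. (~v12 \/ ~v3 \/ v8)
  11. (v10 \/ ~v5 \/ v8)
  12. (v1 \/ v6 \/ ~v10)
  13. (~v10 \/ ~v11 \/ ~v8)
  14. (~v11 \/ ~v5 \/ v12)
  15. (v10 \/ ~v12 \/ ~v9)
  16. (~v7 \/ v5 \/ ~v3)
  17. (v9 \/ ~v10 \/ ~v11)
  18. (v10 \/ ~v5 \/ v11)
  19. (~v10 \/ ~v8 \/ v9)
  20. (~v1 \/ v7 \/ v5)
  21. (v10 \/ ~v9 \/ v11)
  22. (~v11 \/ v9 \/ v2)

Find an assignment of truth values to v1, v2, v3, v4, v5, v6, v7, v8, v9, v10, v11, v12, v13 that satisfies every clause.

v3 occurs only negated in the remaining clauses — set v3 = False.
v4 occurs only negated in the remaining clauses — set v4 = False.
Set v1 = False and propagate.
Try v2 = True.
The remaining clauses are satisfied by v5 = False, v6 = True, v7 = False, v8 = False, v9 = True, v10 = True, v11 = True, v12 = False, v13 = True.
Every clause has at least one true literal under this assignment.

v1 = F, v2 = T, v3 = F, v4 = F, v5 = F, v6 = T, v7 = F, v8 = F, v9 = T, v10 = T, v11 = T, v12 = F, v13 = T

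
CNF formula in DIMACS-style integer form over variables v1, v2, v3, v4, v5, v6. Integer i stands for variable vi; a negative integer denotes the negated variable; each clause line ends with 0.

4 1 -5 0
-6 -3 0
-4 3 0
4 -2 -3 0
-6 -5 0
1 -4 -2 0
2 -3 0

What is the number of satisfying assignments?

Split on v3, then v4.
  v3=T, v4=T: remaining (v1,v2,v5,v6) ∈ {(T,T,F,F); (T,T,T,F)} — 2.
  v3=T, v4=F: a clause becomes empty — 0.
  v3=F, v4=T: a clause becomes empty — 0.
  v3=F, v4=F: v2 free; 5 ways for (v1,v5,v6) × 2^1 = 10.
Total: 2 + 0 + 0 + 10 = 12.

12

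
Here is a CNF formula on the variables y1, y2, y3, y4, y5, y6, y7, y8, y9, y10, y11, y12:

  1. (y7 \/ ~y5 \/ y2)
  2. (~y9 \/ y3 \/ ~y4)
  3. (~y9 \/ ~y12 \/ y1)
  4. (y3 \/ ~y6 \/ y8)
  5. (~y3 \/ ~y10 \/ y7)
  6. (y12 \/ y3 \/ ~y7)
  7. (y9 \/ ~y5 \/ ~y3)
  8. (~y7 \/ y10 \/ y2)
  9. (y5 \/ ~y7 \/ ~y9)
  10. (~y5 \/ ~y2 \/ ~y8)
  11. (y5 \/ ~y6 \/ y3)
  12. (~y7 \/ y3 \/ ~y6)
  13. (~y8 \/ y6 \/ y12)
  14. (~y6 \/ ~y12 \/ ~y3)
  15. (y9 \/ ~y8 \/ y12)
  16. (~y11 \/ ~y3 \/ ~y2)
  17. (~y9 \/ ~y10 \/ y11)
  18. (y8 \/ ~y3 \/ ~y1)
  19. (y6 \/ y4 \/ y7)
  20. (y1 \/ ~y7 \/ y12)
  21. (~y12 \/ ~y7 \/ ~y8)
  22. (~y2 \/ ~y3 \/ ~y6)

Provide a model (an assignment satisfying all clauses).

Set y1 = False and propagate.
For the remaining variables, y2 = True, y3 = False, y4 = True, y5 = True, y6 = False, y7 = True, y8 = False, y9 = False, y10 = True, y11 = True, y12 = True works.
Every clause has at least one true literal under this assignment.

y1 = F, y2 = T, y3 = F, y4 = T, y5 = T, y6 = F, y7 = T, y8 = F, y9 = F, y10 = T, y11 = T, y12 = T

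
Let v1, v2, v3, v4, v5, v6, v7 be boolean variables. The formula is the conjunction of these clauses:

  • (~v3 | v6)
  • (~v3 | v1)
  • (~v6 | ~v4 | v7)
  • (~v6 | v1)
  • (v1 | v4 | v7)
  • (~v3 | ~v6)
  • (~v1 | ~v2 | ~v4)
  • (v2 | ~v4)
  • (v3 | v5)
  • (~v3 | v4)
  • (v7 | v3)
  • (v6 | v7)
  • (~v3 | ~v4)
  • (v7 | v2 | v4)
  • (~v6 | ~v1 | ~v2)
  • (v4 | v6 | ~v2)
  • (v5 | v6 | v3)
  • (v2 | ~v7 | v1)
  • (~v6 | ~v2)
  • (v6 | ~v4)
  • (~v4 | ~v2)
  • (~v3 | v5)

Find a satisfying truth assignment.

Pure literal: v5 appears only positively; assign v5 = True.
Set v1 = True and propagate.
Branch on v2: take v2 = False.
  then v4 is forced to False.
  then v3 is forced to False.
  then v7 is forced to True.
v6 is now unconstrained; take v6 = True.

v1 = T, v2 = F, v3 = F, v4 = F, v5 = T, v6 = T, v7 = T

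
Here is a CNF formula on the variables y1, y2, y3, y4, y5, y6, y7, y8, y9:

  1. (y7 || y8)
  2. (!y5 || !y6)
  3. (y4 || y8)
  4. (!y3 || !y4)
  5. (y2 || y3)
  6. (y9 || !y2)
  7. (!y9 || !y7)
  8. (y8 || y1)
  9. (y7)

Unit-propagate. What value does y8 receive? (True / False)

True

Unit clause (y7) sets y7 = True.
In (!y9 || !y7), !y7 is now false; !y9 must hold, so y9 = False.
(y9 || !y2) with y9 = False leaves only !y2, so y2 = False.
(y3 || y2) with y2 = False leaves only y3, so y3 = True.
In (!y3 || !y4), !y3 is now false; !y4 must hold, so y4 = False.
In (y8 || y4), y4 is now false; y8 must hold, so y8 = True.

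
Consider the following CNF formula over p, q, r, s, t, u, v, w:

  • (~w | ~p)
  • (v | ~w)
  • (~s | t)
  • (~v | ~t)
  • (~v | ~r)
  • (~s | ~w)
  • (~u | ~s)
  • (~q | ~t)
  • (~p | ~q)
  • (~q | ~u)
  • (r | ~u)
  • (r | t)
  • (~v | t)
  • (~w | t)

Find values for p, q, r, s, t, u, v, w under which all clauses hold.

Pure literal: p appears only negated; assign p = False.
s occurs only negated in the remaining clauses — set s = False.
Try q = True.
  then t is forced to False.
  then u is forced to False.
  then r is forced to True.
  then v is forced to False.
  then w is forced to False.
Check each clause:
  1. (~w | ~p) — ~w is true.
  2. (~w | v) — ~w is true.
  3. (~s | t) — ~s is true.
  4. (~t | ~v) — ~v is true.
  5. (~v | ~r) — ~v is true.
  6. (~s | ~w) — ~w is true.
  7. (~s | ~u) — ~u is true.
  8. (~t | ~q) — ~t is true.
  9. (~p | ~q) — ~p is true.
  10. (~u | ~q) — ~u is true.
  11. (r | ~u) — ~u is true.
  12. (r | t) — r is true.
  13. (~v | t) — ~v is true.
  14. (t | ~w) — ~w is true.

p=False, q=True, r=True, s=False, t=False, u=False, v=False, w=False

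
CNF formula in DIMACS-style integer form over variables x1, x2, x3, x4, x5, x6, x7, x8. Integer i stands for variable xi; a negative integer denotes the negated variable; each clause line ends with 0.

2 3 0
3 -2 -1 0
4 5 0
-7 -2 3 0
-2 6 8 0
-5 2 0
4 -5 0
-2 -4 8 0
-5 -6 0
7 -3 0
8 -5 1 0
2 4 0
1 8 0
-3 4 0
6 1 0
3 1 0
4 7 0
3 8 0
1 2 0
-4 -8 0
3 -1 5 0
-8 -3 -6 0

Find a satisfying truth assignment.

x1=1, x2=0, x3=1, x4=1, x5=0, x6=1, x7=1, x8=0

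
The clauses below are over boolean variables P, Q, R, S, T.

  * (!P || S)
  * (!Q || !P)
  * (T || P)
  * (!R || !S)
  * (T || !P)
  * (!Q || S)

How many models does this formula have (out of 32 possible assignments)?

Satisfying assignments:
  P=F Q=F R=F S=F T=T
  P=F Q=F R=F S=T T=T
  P=F Q=F R=T S=F T=T
  P=F Q=T R=F S=T T=T
  P=T Q=F R=F S=T T=T
Count: 5.

5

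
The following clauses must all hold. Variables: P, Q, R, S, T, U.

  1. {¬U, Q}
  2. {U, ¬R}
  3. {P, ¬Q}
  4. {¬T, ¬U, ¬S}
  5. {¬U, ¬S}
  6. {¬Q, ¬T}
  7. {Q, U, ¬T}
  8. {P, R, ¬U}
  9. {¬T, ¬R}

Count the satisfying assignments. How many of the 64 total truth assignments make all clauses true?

8

Case analysis on U and Q:
  U=1, Q=1: remaining (P,R,S,T) ∈ {(1,0,0,0); (1,1,0,0)} — 2.
  U=1, Q=0: a clause becomes empty — 0.
  U=0, Q=1: remaining (P,R,S,T) ∈ {(1,0,0,0); (1,0,1,0)} — 2.
  U=0, Q=0: remaining (P,R,S,T) ∈ {(0,0,0,0); (0,0,1,0); (1,0,0,0); (1,0,1,0)} — 4.
Total: 2 + 0 + 2 + 4 = 8.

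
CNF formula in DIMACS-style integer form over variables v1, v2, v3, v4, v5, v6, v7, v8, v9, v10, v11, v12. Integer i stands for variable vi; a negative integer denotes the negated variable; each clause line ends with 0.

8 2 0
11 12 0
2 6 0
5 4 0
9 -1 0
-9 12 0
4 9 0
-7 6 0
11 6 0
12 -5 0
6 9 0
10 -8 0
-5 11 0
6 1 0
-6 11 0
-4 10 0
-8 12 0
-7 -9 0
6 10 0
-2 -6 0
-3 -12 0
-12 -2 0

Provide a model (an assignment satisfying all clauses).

v1=False  v2=False  v3=False  v4=True  v5=True  v6=True  v7=False  v8=True  v9=False  v10=True  v11=True  v12=True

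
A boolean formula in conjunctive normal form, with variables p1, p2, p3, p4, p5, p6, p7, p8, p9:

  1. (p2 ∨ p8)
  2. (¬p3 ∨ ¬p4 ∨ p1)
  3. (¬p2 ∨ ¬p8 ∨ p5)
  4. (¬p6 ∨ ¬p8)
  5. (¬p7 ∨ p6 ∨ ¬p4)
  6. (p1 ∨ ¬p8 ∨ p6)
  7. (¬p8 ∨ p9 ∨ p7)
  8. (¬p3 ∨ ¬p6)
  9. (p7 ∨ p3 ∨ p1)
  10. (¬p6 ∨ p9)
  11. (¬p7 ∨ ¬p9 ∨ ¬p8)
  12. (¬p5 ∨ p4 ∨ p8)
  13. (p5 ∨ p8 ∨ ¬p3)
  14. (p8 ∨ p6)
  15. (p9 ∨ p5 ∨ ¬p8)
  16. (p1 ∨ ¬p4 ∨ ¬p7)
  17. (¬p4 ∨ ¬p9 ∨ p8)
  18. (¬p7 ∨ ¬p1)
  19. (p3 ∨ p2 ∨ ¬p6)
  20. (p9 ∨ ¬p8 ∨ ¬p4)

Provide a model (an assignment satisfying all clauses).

p1=T, p2=T, p3=T, p4=T, p5=T, p6=F, p7=F, p8=T, p9=T

Try p1 = True.
  then p7 is forced to False.
Branch on p2: take p2 = True.
Branch on p3: take p3 = True.
  then p6 is forced to False.
  then p8 is forced to True.
  then p5 is forced to True.
  then p9 is forced to True.
p4 is now unconstrained; take p4 = True.
Every clause has at least one true literal under this assignment.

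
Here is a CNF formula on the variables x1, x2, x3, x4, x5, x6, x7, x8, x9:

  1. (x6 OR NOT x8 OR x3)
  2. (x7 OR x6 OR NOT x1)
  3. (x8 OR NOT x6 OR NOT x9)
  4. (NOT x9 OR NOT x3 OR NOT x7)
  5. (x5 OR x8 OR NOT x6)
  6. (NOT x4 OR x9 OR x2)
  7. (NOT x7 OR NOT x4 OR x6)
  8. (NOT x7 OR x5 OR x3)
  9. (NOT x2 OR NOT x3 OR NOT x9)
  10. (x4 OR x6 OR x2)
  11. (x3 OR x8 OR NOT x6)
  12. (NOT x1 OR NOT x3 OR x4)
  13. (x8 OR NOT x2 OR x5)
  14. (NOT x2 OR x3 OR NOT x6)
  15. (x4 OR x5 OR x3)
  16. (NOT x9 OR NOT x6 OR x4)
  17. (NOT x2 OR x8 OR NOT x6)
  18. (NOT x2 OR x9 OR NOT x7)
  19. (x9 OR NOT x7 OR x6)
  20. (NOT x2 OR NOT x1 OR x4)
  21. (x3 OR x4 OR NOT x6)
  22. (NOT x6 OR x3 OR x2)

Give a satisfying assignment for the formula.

Pure literal: x5 appears only positively; assign x5 = True.
Try x1 = True.
For the remaining variables, x2 = True, x3 = True, x4 = True, x6 = True, x7 = False, x8 = True, x9 = False works.
Check each clause:
  1. (x6 OR NOT x8 OR x3) — x3 is true.
  2. (x6 OR x7 OR NOT x1) — x6 is true.
  3. (NOT x9 OR x8 OR NOT x6) — x8 is true.
  4. (NOT x3 OR NOT x7 OR NOT x9) — NOT x7 is true.
  5. (x5 OR NOT x6 OR x8) — x8 is true.
  6. (x9 OR NOT x4 OR x2) — x2 is true.
  7. (x6 OR NOT x4 OR NOT x7) — NOT x7 is true.
  8. (NOT x7 OR x5 OR x3) — NOT x7 is true.
  9. (NOT x9 OR NOT x3 OR NOT x2) — NOT x9 is true.
  10. (x6 OR x2 OR x4) — x2 is true.
  11. (x3 OR NOT x6 OR x8) — x8 is true.
  12. (NOT x3 OR x4 OR NOT x1) — x4 is true.
  13. (x8 OR NOT x2 OR x5) — x8 is true.
  14. (NOT x2 OR NOT x6 OR x3) — x3 is true.
  15. (x4 OR x5 OR x3) — x3 is true.
  16. (x4 OR NOT x6 OR NOT x9) — x4 is true.
  17. (NOT x6 OR x8 OR NOT x2) — x8 is true.
  18. (x9 OR NOT x2 OR NOT x7) — NOT x7 is true.
  19. (NOT x7 OR x9 OR x6) — NOT x7 is true.
  20. (NOT x1 OR x4 OR NOT x2) — x4 is true.
  21. (x4 OR x3 OR NOT x6) — x3 is true.
  22. (NOT x6 OR x3 OR x2) — x2 is true.

x1=True, x2=True, x3=True, x4=True, x5=True, x6=True, x7=False, x8=True, x9=False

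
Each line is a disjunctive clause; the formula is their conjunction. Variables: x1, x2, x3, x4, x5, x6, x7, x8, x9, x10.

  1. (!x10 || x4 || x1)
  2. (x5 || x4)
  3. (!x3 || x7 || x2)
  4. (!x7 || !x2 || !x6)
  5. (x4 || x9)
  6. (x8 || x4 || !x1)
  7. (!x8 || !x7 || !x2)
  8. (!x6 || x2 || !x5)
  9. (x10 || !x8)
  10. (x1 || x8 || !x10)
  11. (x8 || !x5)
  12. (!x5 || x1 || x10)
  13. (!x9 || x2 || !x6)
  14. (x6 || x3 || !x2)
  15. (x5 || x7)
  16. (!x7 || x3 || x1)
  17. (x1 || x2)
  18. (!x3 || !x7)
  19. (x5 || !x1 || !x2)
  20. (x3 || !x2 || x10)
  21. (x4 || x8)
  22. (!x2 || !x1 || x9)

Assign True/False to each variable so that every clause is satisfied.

x1=F  x2=T  x3=F  x4=T  x5=T  x6=T  x7=F  x8=T  x9=T  x10=T

x4 occurs only positively in the remaining clauses — set x4 = True.
Branch on x1: take x1 = False.
  then x2 is forced to True.
Set x3 = False and propagate.
  then x6 is forced to True.
  then x7 is forced to False.
  then x5 is forced to True.
  then x8 is forced to True.
  then x10 is forced to True.
x9 is now unconstrained; take x9 = True.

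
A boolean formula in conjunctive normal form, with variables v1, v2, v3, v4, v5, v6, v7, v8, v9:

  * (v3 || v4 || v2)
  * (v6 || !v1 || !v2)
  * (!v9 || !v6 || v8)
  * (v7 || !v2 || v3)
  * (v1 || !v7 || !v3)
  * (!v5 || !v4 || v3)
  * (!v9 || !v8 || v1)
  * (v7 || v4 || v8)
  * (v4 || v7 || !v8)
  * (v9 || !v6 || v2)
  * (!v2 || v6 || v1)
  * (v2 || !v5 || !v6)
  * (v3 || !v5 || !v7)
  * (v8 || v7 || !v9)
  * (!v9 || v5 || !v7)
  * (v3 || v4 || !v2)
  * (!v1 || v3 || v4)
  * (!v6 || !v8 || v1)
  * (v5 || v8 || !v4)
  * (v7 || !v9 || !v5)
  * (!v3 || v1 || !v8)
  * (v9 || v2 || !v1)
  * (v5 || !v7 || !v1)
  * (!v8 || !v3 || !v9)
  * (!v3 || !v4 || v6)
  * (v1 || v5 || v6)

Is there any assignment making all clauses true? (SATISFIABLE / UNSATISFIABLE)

Set v1 = True and propagate.
Try v2 = True.
  then v6 is forced to True.
For the remaining variables, v3 = True, v4 = True, v5 = False, v7 = False, v8 = True, v9 = False works.
Every clause has at least one true literal under this assignment.
So v1 = T, v2 = T, v3 = T, v4 = T, v5 = F, v6 = T, v7 = F, v8 = T, v9 = F is a satisfying assignment.

SATISFIABLE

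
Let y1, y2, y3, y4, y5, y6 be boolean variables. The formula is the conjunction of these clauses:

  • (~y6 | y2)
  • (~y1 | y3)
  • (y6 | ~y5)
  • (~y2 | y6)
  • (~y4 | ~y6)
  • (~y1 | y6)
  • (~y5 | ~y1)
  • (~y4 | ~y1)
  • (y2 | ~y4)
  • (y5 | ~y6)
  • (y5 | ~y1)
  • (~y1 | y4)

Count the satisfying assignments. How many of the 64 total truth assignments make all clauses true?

Satisfying assignments:
  y1=0 y2=0 y3=0 y4=0 y5=0 y6=0
  y1=0 y2=0 y3=1 y4=0 y5=0 y6=0
  y1=0 y2=1 y3=0 y4=0 y5=1 y6=1
  y1=0 y2=1 y3=1 y4=0 y5=1 y6=1
Count: 4.

4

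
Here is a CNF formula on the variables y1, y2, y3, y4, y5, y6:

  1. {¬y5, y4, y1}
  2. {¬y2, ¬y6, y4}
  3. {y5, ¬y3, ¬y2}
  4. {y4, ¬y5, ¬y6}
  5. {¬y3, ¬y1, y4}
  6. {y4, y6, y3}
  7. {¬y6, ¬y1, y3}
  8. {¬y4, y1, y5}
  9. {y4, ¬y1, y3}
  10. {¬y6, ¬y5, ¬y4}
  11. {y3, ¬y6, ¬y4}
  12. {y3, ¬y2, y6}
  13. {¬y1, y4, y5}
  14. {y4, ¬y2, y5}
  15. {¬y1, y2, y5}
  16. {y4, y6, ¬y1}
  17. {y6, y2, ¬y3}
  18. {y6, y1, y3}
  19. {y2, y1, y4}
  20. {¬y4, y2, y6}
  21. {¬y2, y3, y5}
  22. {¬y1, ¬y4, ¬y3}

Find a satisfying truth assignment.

y1=False  y2=True  y3=True  y4=True  y5=True  y6=False

Try y1 = False.
For the remaining variables, y2 = True, y3 = True, y4 = True, y5 = True, y6 = False works.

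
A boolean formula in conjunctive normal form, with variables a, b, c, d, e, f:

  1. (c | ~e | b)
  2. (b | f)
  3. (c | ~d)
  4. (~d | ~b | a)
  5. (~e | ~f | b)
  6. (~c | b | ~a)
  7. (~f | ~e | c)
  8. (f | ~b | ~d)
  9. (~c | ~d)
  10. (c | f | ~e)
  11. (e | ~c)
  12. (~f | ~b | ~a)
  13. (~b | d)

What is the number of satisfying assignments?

Satisfying assignments:
  a=F b=F c=F d=F e=F f=T
  a=T b=F c=F d=F e=F f=T
Count: 2.

2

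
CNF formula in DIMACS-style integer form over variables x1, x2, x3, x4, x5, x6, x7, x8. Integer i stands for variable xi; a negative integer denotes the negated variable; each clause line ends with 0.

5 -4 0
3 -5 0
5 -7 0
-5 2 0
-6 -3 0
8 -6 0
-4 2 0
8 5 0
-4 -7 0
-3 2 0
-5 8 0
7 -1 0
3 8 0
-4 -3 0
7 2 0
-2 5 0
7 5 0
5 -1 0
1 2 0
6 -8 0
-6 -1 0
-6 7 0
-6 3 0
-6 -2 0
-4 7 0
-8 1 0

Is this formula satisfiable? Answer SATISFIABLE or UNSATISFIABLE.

UNSATISFIABLE

x5 = True:
  propagation gives x3=True, x2=True, x6=False, x8=True; an empty clause results — contradiction.
x5 = False:
  propagation gives x4=False, x7=False; an empty clause results — contradiction.
Every branch closes, so no satisfying assignment exists.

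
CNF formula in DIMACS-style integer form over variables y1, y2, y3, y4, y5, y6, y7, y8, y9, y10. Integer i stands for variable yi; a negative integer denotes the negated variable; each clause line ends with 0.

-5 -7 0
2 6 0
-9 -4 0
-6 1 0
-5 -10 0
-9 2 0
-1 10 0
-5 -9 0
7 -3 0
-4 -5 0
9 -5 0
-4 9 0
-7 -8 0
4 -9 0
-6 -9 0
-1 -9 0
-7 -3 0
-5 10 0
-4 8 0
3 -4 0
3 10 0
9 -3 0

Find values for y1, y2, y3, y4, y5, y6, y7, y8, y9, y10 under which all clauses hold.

y1=T, y2=T, y3=F, y4=F, y5=F, y6=F, y7=F, y8=F, y9=F, y10=T

Check each clause:
  1. (NOT y7 OR NOT y5) — NOT y7 is true.
  2. (y2 OR y6) — y2 is true.
  3. (NOT y9 OR NOT y4) — NOT y4 is true.
  4. (y1 OR NOT y6) — y1 is true.
  5. (NOT y5 OR NOT y10) — NOT y5 is true.
  6. (NOT y9 OR y2) — y2 is true.
  7. (y10 OR NOT y1) — y10 is true.
  8. (NOT y9 OR NOT y5) — NOT y5 is true.
  9. (y7 OR NOT y3) — NOT y3 is true.
  10. (NOT y4 OR NOT y5) — NOT y5 is true.
  11. (y9 OR NOT y5) — NOT y5 is true.
  12. (y9 OR NOT y4) — NOT y4 is true.
  13. (NOT y8 OR NOT y7) — NOT y8 is true.
  14. (NOT y9 OR y4) — NOT y9 is true.
  15. (NOT y6 OR NOT y9) — NOT y6 is true.
  16. (NOT y9 OR NOT y1) — NOT y9 is true.
  17. (NOT y3 OR NOT y7) — NOT y7 is true.
  18. (NOT y5 OR y10) — y10 is true.
  19. (NOT y4 OR y8) — NOT y4 is true.
  20. (y3 OR NOT y4) — NOT y4 is true.
  21. (y10 OR y3) — y10 is true.
  22. (y9 OR NOT y3) — NOT y3 is true.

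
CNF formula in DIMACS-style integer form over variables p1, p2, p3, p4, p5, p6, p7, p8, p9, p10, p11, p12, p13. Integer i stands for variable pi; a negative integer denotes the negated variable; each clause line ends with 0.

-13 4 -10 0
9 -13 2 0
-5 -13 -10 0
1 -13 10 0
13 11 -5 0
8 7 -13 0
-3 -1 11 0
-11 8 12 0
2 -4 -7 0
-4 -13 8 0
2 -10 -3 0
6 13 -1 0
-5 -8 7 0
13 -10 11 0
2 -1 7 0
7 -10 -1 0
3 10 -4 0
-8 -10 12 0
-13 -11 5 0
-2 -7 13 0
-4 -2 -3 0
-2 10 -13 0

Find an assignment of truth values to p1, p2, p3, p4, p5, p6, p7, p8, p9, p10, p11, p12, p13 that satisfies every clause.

p1 = False, p2 = False, p3 = True, p4 = True, p5 = False, p6 = False, p7 = False, p8 = True, p9 = False, p10 = False, p11 = False, p12 = True, p13 = False

Check each clause:
  1. (p4 \/ ~p10 \/ ~p13) — ~p13 is true.
  2. (p9 \/ ~p13 \/ p2) — ~p13 is true.
  3. (~p10 \/ ~p5 \/ ~p13) — ~p13 is true.
  4. (p10 \/ ~p13 \/ p1) — ~p13 is true.
  5. (p13 \/ ~p5 \/ p11) — ~p5 is true.
  6. (p8 \/ ~p13 \/ p7) — p8 is true.
  7. (~p3 \/ p11 \/ ~p1) — ~p1 is true.
  8. (p12 \/ ~p11 \/ p8) — p8 is true.
  9. (~p7 \/ p2 \/ ~p4) — ~p7 is true.
  10. (~p4 \/ p8 \/ ~p13) — p8 is true.
  11. (p2 \/ ~p10 \/ ~p3) — ~p10 is true.
  12. (p13 \/ p6 \/ ~p1) — ~p1 is true.
  13. (p7 \/ ~p5 \/ ~p8) — ~p5 is true.
  14. (~p10 \/ p11 \/ p13) — ~p10 is true.
  15. (~p1 \/ p2 \/ p7) — ~p1 is true.
  16. (p7 \/ ~p1 \/ ~p10) — ~p10 is true.
  17. (~p4 \/ p3 \/ p10) — p3 is true.
  18. (~p8 \/ ~p10 \/ p12) — p12 is true.
  19. (~p13 \/ p5 \/ ~p11) — ~p11 is true.
  20. (~p2 \/ p13 \/ ~p7) — ~p7 is true.
  21. (~p3 \/ ~p2 \/ ~p4) — ~p2 is true.
  22. (p10 \/ ~p2 \/ ~p13) — ~p13 is true.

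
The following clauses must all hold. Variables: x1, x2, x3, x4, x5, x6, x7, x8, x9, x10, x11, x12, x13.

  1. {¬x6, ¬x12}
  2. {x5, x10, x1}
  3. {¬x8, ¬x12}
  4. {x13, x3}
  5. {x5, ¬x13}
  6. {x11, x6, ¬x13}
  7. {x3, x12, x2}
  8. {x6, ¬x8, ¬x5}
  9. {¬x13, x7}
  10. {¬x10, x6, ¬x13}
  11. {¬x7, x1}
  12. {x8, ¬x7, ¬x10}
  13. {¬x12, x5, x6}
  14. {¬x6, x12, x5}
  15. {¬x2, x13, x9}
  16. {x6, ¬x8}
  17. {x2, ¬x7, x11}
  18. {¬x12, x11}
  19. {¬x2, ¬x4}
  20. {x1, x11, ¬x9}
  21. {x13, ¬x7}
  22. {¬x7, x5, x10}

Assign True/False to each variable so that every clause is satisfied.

x1=F  x2=T  x3=T  x4=F  x5=T  x6=F  x7=F  x8=F  x9=T  x10=T  x11=T  x12=T  x13=F

x3 occurs only positively in the remaining clauses — set x3 = True.
Pure literal: x4 appears only negated; assign x4 = False.
Try x1 = False.
  then x7 is forced to False.
  then x13 is forced to False.
Try x2 = True.
  then x9 is forced to True.
  then x11 is forced to True.
Branch on x5: take x5 = True.
For the remaining variables, x6 = False, x8 = False, x10 = True, x12 = True works.
Check each clause:
  1. {¬x6, ¬x12} — ¬x6 is true.
  2. {x5, x1, x10} — x10 is true.
  3. {¬x12, ¬x8} — ¬x8 is true.
  4. {x3, x13} — x3 is true.
  5. {x5, ¬x13} — ¬x13 is true.
  6. {x11, ¬x13, x6} — x11 is true.
  7. {x3, x2, x12} — x2 is true.
  8. {¬x8, ¬x5, x6} — ¬x8 is true.
  9. {¬x13, x7} — ¬x13 is true.
  10. {¬x10, ¬x13, x6} — ¬x13 is true.
  11. {x1, ¬x7} — ¬x7 is true.
  12. {¬x10, x8, ¬x7} — ¬x7 is true.
  13. {x5, x6, ¬x12} — x5 is true.
  14. {x5, x12, ¬x6} — ¬x6 is true.
  15. {x9, ¬x2, x13} — x9 is true.
  16. {¬x8, x6} — ¬x8 is true.
  17. {x2, x11, ¬x7} — ¬x7 is true.
  18. {¬x12, x11} — x11 is true.
  19. {¬x2, ¬x4} — ¬x4 is true.
  20. {x11, x1, ¬x9} — x11 is true.
  21. {¬x7, x13} — ¬x7 is true.
  22. {x5, x10, ¬x7} — ¬x7 is true.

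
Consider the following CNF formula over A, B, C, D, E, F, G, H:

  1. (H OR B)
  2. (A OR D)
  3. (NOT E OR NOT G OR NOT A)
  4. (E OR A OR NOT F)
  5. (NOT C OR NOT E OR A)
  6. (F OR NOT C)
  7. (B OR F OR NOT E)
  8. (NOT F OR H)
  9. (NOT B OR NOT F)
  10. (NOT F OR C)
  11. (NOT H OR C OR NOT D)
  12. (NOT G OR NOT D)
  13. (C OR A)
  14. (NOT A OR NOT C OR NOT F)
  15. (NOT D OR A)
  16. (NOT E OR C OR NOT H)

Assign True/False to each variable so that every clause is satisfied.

A = T, B = T, C = F, D = F, E = F, F = F, G = T, H = T

Check each clause:
  1. (H OR B) — H is true.
  2. (A OR D) — A is true.
  3. (NOT A OR NOT E OR NOT G) — NOT E is true.
  4. (NOT F OR E OR A) — A is true.
  5. (NOT C OR A OR NOT E) — A is true.
  6. (NOT C OR F) — NOT C is true.
  7. (B OR NOT E OR F) — B is true.
  8. (NOT F OR H) — H is true.
  9. (NOT B OR NOT F) — NOT F is true.
  10. (C OR NOT F) — NOT F is true.
  11. (C OR NOT H OR NOT D) — NOT D is true.
  12. (NOT G OR NOT D) — NOT D is true.
  13. (C OR A) — A is true.
  14. (NOT F OR NOT A OR NOT C) — NOT F is true.
  15. (NOT D OR A) — A is true.
  16. (NOT H OR NOT E OR C) — NOT E is true.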